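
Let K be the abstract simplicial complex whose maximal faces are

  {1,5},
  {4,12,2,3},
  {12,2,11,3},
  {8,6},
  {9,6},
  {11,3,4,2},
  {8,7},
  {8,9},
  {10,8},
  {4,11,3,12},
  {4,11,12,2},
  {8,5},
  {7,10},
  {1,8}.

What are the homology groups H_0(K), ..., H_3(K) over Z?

Order the vertices as 1 < 2 < 3 < 4 < 5 < 6 < 7 < 8 < 9 < 10 < 11 < 12. Listing each simplex with vertices in this order, K has dimension 3 with simplices:

  0-simplices (12): [1], [2], [3], [4], [5], [6], [7], [8], [9], [10], [11], [12]
  1-simplices (19): [1,5], [1,8], [2,3], [2,4], [2,11], [2,12], [3,4], [3,11], [3,12], [4,11], [4,12], [5,8], [6,8], [6,9], [7,8], [7,10], [8,9], [8,10], [11,12]
  2-simplices (10): [2,3,4], [2,3,11], [2,3,12], [2,4,11], [2,4,12], [2,11,12], [3,4,11], [3,4,12], [3,11,12], [4,11,12]
  3-simplices (5): [2,3,4,11], [2,3,4,12], [2,3,11,12], [2,4,11,12], [3,4,11,12]

Hence C_0 ≅ Z^12, C_1 ≅ Z^19, C_2 ≅ Z^10, C_3 ≅ Z^5.

Boundary ∂_1: C_1 → C_0 sends each edge [p,q] (with p < q) to q − p. For instance
  ∂[4,11] = [11] − [4].
This gives a 12×19 integer matrix of rank 10; reducing to Smith normal form yields diagonal entries (1,1,1,1,1,1,1,1,1,1).

The boundary map ∂_2: C_2 → C_1 maps a triangle to the signed sum of its edges. For instance
  ∂[4,11,12] = [11,12] − [4,12] + [4,11],
  ∂[2,3,4] = [3,4] − [2,4] + [2,3].
The 19×10 boundary matrix has rank 6 and Smith normal form diag(1,1,1,1,1,1).

Boundary ∂_3: C_3 → C_2 sends each 3-simplex σ to the alternating sum Σ_i (−1)^i (σ with its i-th vertex removed). For instance
  ∂[2,3,4,12] = [3,4,12] − [2,4,12] + [2,3,12] − [2,3,4],
  ∂[3,4,11,12] = [4,11,12] − [3,11,12] + [3,4,12] − [3,4,11].
This gives a 10×5 integer matrix of rank 4; reducing to Smith normal form yields diagonal entries (1,1,1,1).

Now H_k = ker ∂_k / im ∂_{k+1}, so:

  H_0: rank C_0 − rank ∂_1 = 12 − 10 = 2, and the invariant factors of ∂_1 are all 1, so H_0 = Z^2.
  H_1: rank ker ∂_1 − rank ∂_2 = (19 − 10) − 6 = 3, and the invariant factors of ∂_2 are all 1, so H_1 = Z^3.
  H_2: rank ker ∂_2 − rank ∂_3 = (10 − 6) − 4 = 0, and the invariant factors of ∂_3 are all 1, so H_2 = 0.
  H_3: rank ker ∂_3 − rank ∂_4 = (5 − 4) − 0 = 1, and there is no ∂_4, so H_3 = Z.

(K is a triangulation of the disjoint union of a wedge of 3 circles and the 3-sphere S^3.)

H_0 = Z^2,  H_1 = Z^3,  H_2 = 0,  H_3 = Z.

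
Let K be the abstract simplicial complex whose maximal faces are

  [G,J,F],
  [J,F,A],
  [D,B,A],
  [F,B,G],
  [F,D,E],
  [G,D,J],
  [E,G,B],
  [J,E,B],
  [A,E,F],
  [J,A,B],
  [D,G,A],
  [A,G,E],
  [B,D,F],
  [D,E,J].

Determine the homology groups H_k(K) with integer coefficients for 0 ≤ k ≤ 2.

Order the vertices as A < B < D < E < F < G < J. Listing each simplex with vertices in this order, K has dimension 2 with simplices:

  0-simplices (7): A, B, D, E, F, G, J
  1-simplices (21): AB, AD, AE, AF, AG, AJ, BD, BE, BF, BG, BJ, DE, DF, DG, DJ, EF, EG, EJ, FG, FJ, GJ
  2-simplices (14): ABD, ABJ, ADG, AEF, AEG, AFJ, BDF, BEG, BEJ, BFG, DEF, DEJ, DGJ, FGJ

Hence C_0 ≅ Z^7, C_1 ≅ Z^21, C_2 ≅ Z^14.

∂_1: C_1 → C_0 sends each edge [p,q] (with p < q) to q − p.
The 7×21 boundary matrix has rank 6 and Smith normal form diag(1,1,1,1,1,1).

The boundary map ∂_2: C_2 → C_1 sends each 2-simplex [p,q,r] to [q,r] − [p,r] + [p,q]. For instance
  ∂ABJ = BJ − AJ + AB,
  ∂AEG = EG − AG + AE.
The resulting 21×14 matrix has rank 13, and its Smith normal form has invariant factors (1,1,1,1,1,1,1,1,1,1,1,1,1).

Computing H_k = (kernel of ∂_k) / (image of ∂_{k+1}):

  H_0: rank C_0 − rank ∂_1 = 7 − 6 = 1, and the invariant factors of ∂_1 are all 1, so H_0 = Z.
  H_1: rank ker ∂_1 − rank ∂_2 = (21 − 6) − 13 = 2, and the invariant factors of ∂_2 are all 1, so H_1 = Z^2.
  H_2: rank ker ∂_2 − rank ∂_3 = (14 − 13) − 0 = 1, and there is no ∂_3, so H_2 = Z.

H_0 = Z,  H_1 = Z^2,  H_2 = Z.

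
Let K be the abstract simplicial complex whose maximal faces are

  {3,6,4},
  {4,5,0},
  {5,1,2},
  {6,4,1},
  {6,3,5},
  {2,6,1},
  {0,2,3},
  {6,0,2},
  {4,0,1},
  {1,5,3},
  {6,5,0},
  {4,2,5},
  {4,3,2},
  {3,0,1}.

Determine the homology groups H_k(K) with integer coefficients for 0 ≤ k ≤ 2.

Fix the vertex order 0 < 1 < 2 < 3 < 4 < 5 < 6 and write every simplex with vertices in increasing order. Then dim K = 2 and the simplices of K are:

  0-simplices (7): [0], [1], [2], [3], [4], [5], [6]
  1-simplices (21): [0,1], [0,2], [0,3], [0,4], [0,5], [0,6], [1,2], [1,3], [1,4], [1,5], [1,6], [2,3], [2,4], [2,5], [2,6], [3,4], [3,5], [3,6], [4,5], [4,6], [5,6]
  2-simplices (14): [0,1,3], [0,1,4], [0,2,3], [0,2,6], [0,4,5], [0,5,6], [1,2,5], [1,2,6], [1,3,5], [1,4,6], [2,3,4], [2,4,5], [3,4,6], [3,5,6]

Hence C_0 ≅ Z^7, C_1 ≅ Z^21, C_2 ≅ Z^14.

∂_1: C_1 → C_0 sends each edge [p,q] (with p < q) to q − p. For instance
  ∂[1,4] = [4] − [1].
The resulting 7×21 matrix has rank 6, and its Smith normal form has invariant factors (1,1,1,1,1,1).

The boundary map ∂_2: C_2 → C_1 maps a triangle to the signed sum of its edges. For instance
  ∂[1,3,5] = [3,5] − [1,5] + [1,3],
  ∂[0,2,3] = [2,3] − [0,3] + [0,2].
As a 21×14 matrix over Z this has rank 13, with invariant factors (1,1,1,1,1,1,1,1,1,1,1,1,1).

Now H_k = ker ∂_k / im ∂_{k+1}, so:

  H_0: rank C_0 − rank ∂_1 = 7 − 6 = 1, and the invariant factors of ∂_1 are all 1, so H_0 = Z.
  H_1: rank ker ∂_1 − rank ∂_2 = (21 − 6) − 13 = 2, and the invariant factors of ∂_2 are all 1, so H_1 = Z^2.
  H_2: rank ker ∂_2 − rank ∂_3 = (14 − 13) − 0 = 1, and there is no ∂_3, so H_2 = Z.

(K is a triangulation of the torus T^2.)

H_0 ≅ Z,  H_1 ≅ Z^2,  H_2 ≅ Z.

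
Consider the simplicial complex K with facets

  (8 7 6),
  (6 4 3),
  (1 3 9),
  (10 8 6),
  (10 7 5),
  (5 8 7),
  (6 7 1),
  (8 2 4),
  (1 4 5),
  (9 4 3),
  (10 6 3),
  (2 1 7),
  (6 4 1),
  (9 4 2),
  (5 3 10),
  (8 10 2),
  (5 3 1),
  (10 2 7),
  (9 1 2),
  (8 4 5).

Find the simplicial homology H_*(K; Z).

Order the vertices as 1 < 2 < 3 < 4 < 5 < 6 < 7 < 8 < 9 < 10. Listing each simplex with vertices in this order, K has dimension 2 with simplices:

  0-simplices (10): [1], [2], [3], [4], [5], [6], [7], [8], [9], [10]
  1-simplices (30): (30 of them)
  2-simplices (20): (20 of them)

Hence C_0 ≅ Z^10, C_1 ≅ Z^30, C_2 ≅ Z^20.

∂_1: C_1 → C_0 is given by ∂[p,q] = [q] − [p]. For instance
  ∂[2,10] = [10] − [2].
The 10×30 boundary matrix has rank 9 and Smith normal form diag(1,1,1,1,1,1,1,1,1).

Boundary ∂_2: C_2 → C_1 maps a triangle to the signed sum of its edges. For instance
  ∂[6,7,8] = [7,8] − [6,8] + [6,7],
  ∂[2,4,9] = [4,9] − [2,9] + [2,4].
The resulting 30×20 matrix has rank 20, and its Smith normal form has invariant factors (1,1,1,1,1,1,1,1,1,1,1,1,1,1,1,1,1,1,1,2).

Now H_k = ker ∂_k / im ∂_{k+1}, so:

  H_0: rank C_0 − rank ∂_1 = 10 − 9 = 1, and the invariant factors of ∂_1 are all 1, so H_0 ≅ Z.
  H_1: rank ker ∂_1 − rank ∂_2 = (30 − 9) − 20 = 1, and ∂_2 has invariant factor 2 > 1, so H_1 ≅ Z ⊕ Z_2.
  H_2: rank ker ∂_2 − rank ∂_3 = (20 − 20) − 0 = 0, and there is no ∂_3, so H_2 ≅ 0.

H_0 = Z,  H_1 = Z ⊕ Z_2,  H_2 = 0.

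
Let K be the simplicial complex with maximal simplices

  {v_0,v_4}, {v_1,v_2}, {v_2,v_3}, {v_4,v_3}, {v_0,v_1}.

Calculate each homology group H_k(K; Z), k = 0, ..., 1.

H_0 = Z,  H_1 = Z.

K has 5 vertices, 5 edges.
rank ∂_0 = 0, rank ∂_1 = 4 ⇒ b_0 = 5 − 0 − 4 = 1; all invariant factors of ∂_1 are 1 so no torsion. So H_0 = Z.
rank ∂_1 = 4, rank ∂_2 = 0 ⇒ b_1 = 5 − 4 − 0 = 1. So H_1 = Z.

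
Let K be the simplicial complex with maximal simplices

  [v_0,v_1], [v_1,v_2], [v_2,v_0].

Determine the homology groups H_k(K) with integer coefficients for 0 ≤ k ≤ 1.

H_0 ≅ Z,  H_1 ≅ Z.

Fix the vertex order v_0 < v_1 < v_2 and write every simplex with vertices in increasing order. Then dim K = 1 and the simplices of K are:

  0-simplices (3): [v_0], [v_1], [v_2]
  1-simplices (3): [v_0,v_1], [v_0,v_2], [v_1,v_2]

so the chain groups are C_0 ≅ Z^3, C_1 ≅ Z^3.

The boundary map ∂_1: C_1 → C_0 is given by ∂[p,q] = [q] − [p].
As a 3×3 matrix over Z this has rank 2, with invariant factors (1,1).

Computing H_k = (kernel of ∂_k) / (image of ∂_{k+1}):

  H_0: rank C_0 − rank ∂_1 = 3 − 2 = 1, and the invariant factors of ∂_1 are all 1, so H_0 ≅ Z.
  H_1: rank ker ∂_1 − rank ∂_2 = (3 − 2) − 0 = 1, and there is no ∂_2, so H_1 ≅ Z.

As a check, the Euler characteristic is 3 − 3 = 0, which agrees with 1 − 1 = 0.
(K is a triangulation of the circle S^1.)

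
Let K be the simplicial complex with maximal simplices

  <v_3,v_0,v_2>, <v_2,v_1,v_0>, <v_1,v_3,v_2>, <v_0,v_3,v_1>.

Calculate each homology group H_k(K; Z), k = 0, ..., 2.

Take the total order v_0 < v_1 < v_2 < v_3 on the vertex set. Then K (dimension 2) consists of the simplices:

  0-simplices (4): [v_0], [v_1], [v_2], [v_3]
  1-simplices (6): [v_0,v_1], [v_0,v_2], [v_0,v_3], [v_1,v_2], [v_1,v_3], [v_2,v_3]
  2-simplices (4): [v_0,v_1,v_2], [v_0,v_1,v_3], [v_0,v_2,v_3], [v_1,v_2,v_3]

giving chain groups C_0 ≅ Z^4, C_1 ≅ Z^6, C_2 ≅ Z^4.

∂_1: C_1 → C_0 sends each edge [p,q] (with p < q) to q − p. For instance
  ∂[v_0,v_3] = [v_3] − [v_0].
The resulting 4×6 matrix has rank 3, and its Smith normal form has invariant factors (1,1,1).

The boundary map ∂_2: C_2 → C_1 acts by ∂[p,q,r] = [q,r] − [p,r] + [p,q]. For instance
  ∂[v_0,v_2,v_3] = [v_2,v_3] − [v_0,v_3] + [v_0,v_2],
  ∂[v_0,v_1,v_3] = [v_1,v_3] − [v_0,v_3] + [v_0,v_1].
The resulting 6×4 matrix has rank 3, and its Smith normal form has invariant factors (1,1,1).

From H_k ≅ ker(∂_k) / im(∂_{k+1}) we obtain:

  H_0: rank C_0 − rank ∂_1 = 4 − 3 = 1, and the invariant factors of ∂_1 are all 1, so H_0 = Z.
  H_1: rank ker ∂_1 − rank ∂_2 = (6 − 3) − 3 = 0, and the invariant factors of ∂_2 are all 1, so H_1 = 0.
  H_2: rank ker ∂_2 − rank ∂_3 = (4 − 3) − 0 = 1, and there is no ∂_3, so H_2 = Z.

As a check, the Euler characteristic is 4 − 6 + 4 = 2, which agrees with 1 − 0 + 1 = 2.

H_0 ≅ Z,  H_1 = 0,  H_2 ≅ Z.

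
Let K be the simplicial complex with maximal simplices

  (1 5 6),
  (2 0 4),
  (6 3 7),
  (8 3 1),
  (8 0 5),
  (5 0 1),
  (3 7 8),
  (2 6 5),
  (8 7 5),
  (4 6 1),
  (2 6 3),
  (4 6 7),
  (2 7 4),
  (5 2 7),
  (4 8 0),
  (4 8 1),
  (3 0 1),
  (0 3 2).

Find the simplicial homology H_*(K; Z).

Take the total order 0 < 1 < 2 < 3 < 4 < 5 < 6 < 7 < 8 on the vertex set. Then K (dimension 2) consists of the simplices:

  0-simplices (9): [0], [1], [2], [3], [4], [5], [6], [7], [8]
  1-simplices (27): (27 of them)
  2-simplices (18): [0,1,3], [0,1,5], [0,2,3], [0,2,4], [0,4,8], [0,5,8], [1,3,8], [1,4,6], [1,4,8], [1,5,6], [2,3,6], [2,4,7], [2,5,6], [2,5,7], [3,6,7], [3,7,8], [4,6,7], [5,7,8]

Hence C_0 ≅ Z^9, C_1 ≅ Z^27, C_2 ≅ Z^18.

∂_1: C_1 → C_0 sends each edge [p,q] (with p < q) to q − p.
This gives a 9×27 integer matrix of rank 8; reducing to Smith normal form yields diagonal entries (1,1,1,1,1,1,1,1).

The boundary map ∂_2: C_2 → C_1 maps a triangle to the signed sum of its edges. For instance
  ∂[0,2,4] = [2,4] − [0,4] + [0,2],
  ∂[1,5,6] = [5,6] − [1,6] + [1,5].
The 27×18 boundary matrix has rank 18 and Smith normal form diag(1,1,1,1,1,1,1,1,1,1,1,1,1,1,1,1,1,2).

Computing H_k = (kernel of ∂_k) / (image of ∂_{k+1}):

  H_0: rank C_0 − rank ∂_1 = 9 − 8 = 1, and the invariant factors of ∂_1 are all 1, so H_0 = Z.
  H_1: rank ker ∂_1 − rank ∂_2 = (27 − 8) − 18 = 1, and ∂_2 has invariant factor 2 > 1, so H_1 = Z ⊕ Z/2.
  H_2: rank ker ∂_2 − rank ∂_3 = (18 − 18) − 0 = 0, and there is no ∂_3, so H_2 = 0.

(K is a triangulation of the Klein bottle.)

H_0 = Z,  H_1 = Z ⊕ Z/2,  H_2 = 0.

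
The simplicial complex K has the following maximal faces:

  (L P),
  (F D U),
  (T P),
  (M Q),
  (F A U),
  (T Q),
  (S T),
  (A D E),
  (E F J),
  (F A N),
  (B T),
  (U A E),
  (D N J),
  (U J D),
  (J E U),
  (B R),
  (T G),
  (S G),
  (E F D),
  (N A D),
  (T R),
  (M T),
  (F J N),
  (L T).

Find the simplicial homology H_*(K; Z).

H_0 = Z^2,  H_1 = Z^4 ⊕ Z/2,  H_2 = 0.

Fix the vertex order A < B < D < E < F < G < J < L < M < N < P < Q < R < S < T < U and write every simplex with vertices in increasing order. Then dim K = 2 and the simplices of K are:

  0-simplices (16): A, B, D, E, F, G, J, L, M, N, P, Q, R, S, T, U
  1-simplices (30): AD, AE, AF, AN, AU, BR, BT, DE, DF, DJ, DN, DU, EF, EJ, EU, FJ, FN, FU, GS, GT, JN, JU, LP, LT, MQ, MT, PT, QT, RT, ST
  2-simplices (12): ADE, ADN, AEU, AFN, AFU, DEF, DFU, DJN, DJU, EFJ, EJU, FJN

giving chain groups C_0 ≅ Z^16, C_1 ≅ Z^30, C_2 ≅ Z^12.

∂_1: C_1 → C_0 maps an edge to its endpoints' difference, ∂[p,q] = q − p.
The 16×30 boundary matrix has rank 14 and Smith normal form diag(1,1,1,1,1,1,1,1,1,1,1,1,1,1).

∂_2: C_2 → C_1 maps a triangle to the signed sum of its edges. For instance
  ∂DJU = JU − DU + DJ,
  ∂EJU = JU − EU + EJ.
As a 30×12 matrix over Z this has rank 12, with invariant factors (1,1,1,1,1,1,1,1,1,1,1,2).

Computing H_k = (kernel of ∂_k) / (image of ∂_{k+1}):

  H_0: rank C_0 − rank ∂_1 = 16 − 14 = 2, and the invariant factors of ∂_1 are all 1, so H_0 ≅ Z^2.
  H_1: rank ker ∂_1 − rank ∂_2 = (30 − 14) − 12 = 4, and ∂_2 has invariant factor 2 > 1, so H_1 ≅ Z^4 ⊕ Z/2.
  H_2: rank ker ∂_2 − rank ∂_3 = (12 − 12) − 0 = 0, and there is no ∂_3, so H_2 ≅ 0.

(K is a triangulation of the disjoint union of a wedge of 4 circles and the real projective plane RP^2.)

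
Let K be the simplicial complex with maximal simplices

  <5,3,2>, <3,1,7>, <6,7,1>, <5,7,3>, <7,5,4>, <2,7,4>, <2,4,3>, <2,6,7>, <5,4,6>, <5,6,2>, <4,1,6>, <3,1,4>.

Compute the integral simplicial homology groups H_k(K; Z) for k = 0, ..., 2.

Take the total order 1 < 2 < 3 < 4 < 5 < 6 < 7 on the vertex set. Then K (dimension 2) consists of the simplices:

  0-simplices (7): [1], [2], [3], [4], [5], [6], [7]
  1-simplices (18): [1,3], [1,4], [1,6], [1,7], [2,3], [2,4], [2,5], [2,6], [2,7], [3,4], [3,5], [3,7], [4,5], [4,6], [4,7], [5,6], [5,7], [6,7]
  2-simplices (12): [1,3,4], [1,3,7], [1,4,6], [1,6,7], [2,3,4], [2,3,5], [2,4,7], [2,5,6], [2,6,7], [3,5,7], [4,5,6], [4,5,7]

so the chain groups are C_0 ≅ Z^7, C_1 ≅ Z^18, C_2 ≅ Z^12.

∂_1: C_1 → C_0 sends each edge [p,q] (with p < q) to q − p. For instance
  ∂[2,4] = [4] − [2].
As a 7×18 matrix over Z this has rank 6, with invariant factors (1,1,1,1,1,1).

Boundary ∂_2: C_2 → C_1 sends each 2-simplex [p,q,r] to [q,r] − [p,r] + [p,q]. For instance
  ∂[3,5,7] = [5,7] − [3,7] + [3,5],
  ∂[1,6,7] = [6,7] − [1,7] + [1,6].
As a 18×12 matrix over Z this has rank 12, with invariant factors (1,1,1,1,1,1,1,1,1,1,1,2).

From H_k ≅ ker(∂_k) / im(∂_{k+1}) we obtain:

  H_0: rank C_0 − rank ∂_1 = 7 − 6 = 1, and the invariant factors of ∂_1 are all 1, so H_0 = Z.
  H_1: rank ker ∂_1 − rank ∂_2 = (18 − 6) − 12 = 0, and ∂_2 has invariant factor 2 > 1, so H_1 = Z/2Z.
  H_2: rank ker ∂_2 − rank ∂_3 = (12 − 12) − 0 = 0, and there is no ∂_3, so H_2 = 0.

(K is a triangulation of the real projective plane RP^2.)

H_0 = Z,  H_1 = Z/2Z,  H_2 = 0.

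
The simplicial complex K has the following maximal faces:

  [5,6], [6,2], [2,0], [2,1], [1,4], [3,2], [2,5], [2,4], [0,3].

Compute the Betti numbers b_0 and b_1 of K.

b_0 = 1, b_1 = 3.

We work with the vertex ordering 0 < 1 < 2 < 3 < 4 < 5 < 6. The simplices of K, each written with vertices in increasing order, are:

  0-simplices (7): [0], [1], [2], [3], [4], [5], [6]
  1-simplices (9): [0,2], [0,3], [1,2], [1,4], [2,3], [2,4], [2,5], [2,6], [5,6]

so the chain groups are C_0 ≅ Z^7, C_1 ≅ Z^9.

The boundary map ∂_1: C_1 → C_0 maps an edge to its endpoints' difference, ∂[p,q] = q − p.
The resulting 7×9 matrix has rank 6, and its Smith normal form has invariant factors (1,1,1,1,1,1).

Now H_k = ker ∂_k / im ∂_{k+1}, so:

  H_0: rank C_0 − rank ∂_1 = 7 − 6 = 1, and the invariant factors of ∂_1 are all 1, so H_0 ≅ Z.
  H_1: rank ker ∂_1 − rank ∂_2 = (9 − 6) − 0 = 3, and there is no ∂_2, so H_1 ≅ Z^3.

As a check, the Euler characteristic is 7 − 9 = -2, which agrees with 1 − 3 = -2.

Hence the Betti numbers are b_0 = 1, b_1 = 3.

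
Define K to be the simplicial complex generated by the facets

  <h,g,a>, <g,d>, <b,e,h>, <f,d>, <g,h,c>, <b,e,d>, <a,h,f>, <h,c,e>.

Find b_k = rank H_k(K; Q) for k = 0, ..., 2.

K has 8 vertices, 15 edges, 6 triangles.
rank ∂_0 = 0, rank ∂_1 = 7 ⇒ b_0 = 8 − 0 − 7 = 1; all invariant factors of ∂_1 are 1 so no torsion. So H_0 ≅ Z.
rank ∂_1 = 7, rank ∂_2 = 6 ⇒ b_1 = 15 − 7 − 6 = 2; all invariant factors of ∂_2 are 1 so no torsion. So H_1 ≅ Z^2.
rank ∂_2 = 6, rank ∂_3 = 0 ⇒ b_2 = 6 − 6 − 0 = 0. So H_2 ≅ 0.

b_0 = 1, b_1 = 2, b_2 = 0.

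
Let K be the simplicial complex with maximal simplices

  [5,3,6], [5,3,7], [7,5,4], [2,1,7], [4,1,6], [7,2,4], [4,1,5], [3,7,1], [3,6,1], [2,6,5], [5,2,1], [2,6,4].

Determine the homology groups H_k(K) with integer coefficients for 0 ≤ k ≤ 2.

Take the total order 1 < 2 < 3 < 4 < 5 < 6 < 7 on the vertex set. Then K (dimension 2) consists of the simplices:

  0-simplices (7): [1], [2], [3], [4], [5], [6], [7]
  1-simplices (18): [1,2], [1,3], [1,4], [1,5], [1,6], [1,7], [2,4], [2,5], [2,6], [2,7], [3,5], [3,6], [3,7], [4,5], [4,6], [4,7], [5,6], [5,7]
  2-simplices (12): [1,2,5], [1,2,7], [1,3,6], [1,3,7], [1,4,5], [1,4,6], [2,4,6], [2,4,7], [2,5,6], [3,5,6], [3,5,7], [4,5,7]

so the chain groups are C_0 ≅ Z^7, C_1 ≅ Z^18, C_2 ≅ Z^12.

The boundary map ∂_1: C_1 → C_0 sends each edge [p,q] (with p < q) to q − p. For instance
  ∂[2,6] = [6] − [2].
The resulting 7×18 matrix has rank 6, and its Smith normal form has invariant factors (1,1,1,1,1,1).

The boundary map ∂_2: C_2 → C_1 acts by ∂[p,q,r] = [q,r] − [p,r] + [p,q]. For instance
  ∂[2,5,6] = [5,6] − [2,6] + [2,5],
  ∂[1,2,5] = [2,5] − [1,5] + [1,2].
As a 18×12 matrix over Z this has rank 12, with invariant factors (1,1,1,1,1,1,1,1,1,1,1,2).

From H_k ≅ ker(∂_k) / im(∂_{k+1}) we obtain:

  H_0: rank C_0 − rank ∂_1 = 7 − 6 = 1, and the invariant factors of ∂_1 are all 1, so H_0 = Z.
  H_1: rank ker ∂_1 − rank ∂_2 = (18 − 6) − 12 = 0, and ∂_2 has invariant factor 2 > 1, so H_1 = Z_2.
  H_2: rank ker ∂_2 − rank ∂_3 = (12 − 12) − 0 = 0, and there is no ∂_3, so H_2 = 0.

As a check, the Euler characteristic is 7 − 18 + 12 = 1, which agrees with 1 − 0 + 0 = 1.
(K is a triangulation of the real projective plane RP^2.)

H_0 ≅ Z,  H_1 ≅ Z_2,  H_2 = 0.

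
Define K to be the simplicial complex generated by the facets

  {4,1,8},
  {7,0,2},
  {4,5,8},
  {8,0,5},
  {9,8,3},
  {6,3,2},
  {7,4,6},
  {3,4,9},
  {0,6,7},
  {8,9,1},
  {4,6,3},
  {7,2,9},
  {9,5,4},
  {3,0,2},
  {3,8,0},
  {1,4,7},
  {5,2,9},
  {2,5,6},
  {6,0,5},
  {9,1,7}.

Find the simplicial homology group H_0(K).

K has 10 vertices, 30 edges, 20 triangles.
rank ∂_0 = 0, rank ∂_1 = 9 ⇒ b_0 = 10 − 0 − 9 = 1; all invariant factors of ∂_1 are 1 so no torsion. So H_0 ≅ Z.

H_0 = Z.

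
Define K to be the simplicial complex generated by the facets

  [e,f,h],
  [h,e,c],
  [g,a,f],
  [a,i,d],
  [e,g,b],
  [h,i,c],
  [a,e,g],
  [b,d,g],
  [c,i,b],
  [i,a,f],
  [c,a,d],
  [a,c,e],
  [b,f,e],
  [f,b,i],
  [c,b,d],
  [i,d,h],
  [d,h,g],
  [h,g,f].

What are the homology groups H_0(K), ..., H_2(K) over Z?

H_0 ≅ Z,  H_1 ≅ Z ⊕ Z/2Z,  H_2 = 0.

Take the total order a < b < c < d < e < f < g < h < i on the vertex set. Then K (dimension 2) consists of the simplices:

  0-simplices (9): a, b, c, d, e, f, g, h, i
  1-simplices (27): ac, ad, ae, af, ag, ai, bc, bd, be, bf, bg, bi, cd, ce, ch, ci, dg, dh, di, ef, eg, eh, fg, fh, fi, gh, hi
  2-simplices (18): acd, ace, adi, aeg, afg, afi, bcd, bci, bdg, bef, beg, bfi, ceh, chi, dgh, dhi, efh, fgh

giving chain groups C_0 ≅ Z^9, C_1 ≅ Z^27, C_2 ≅ Z^18.

Boundary ∂_1: C_1 → C_0 sends each edge [p,q] (with p < q) to q − p. For instance
  ∂fg = g − f.
The 9×27 boundary matrix has rank 8 and Smith normal form diag(1,1,1,1,1,1,1,1).

∂_2: C_2 → C_1 sends each 2-simplex [p,q,r] to [q,r] − [p,r] + [p,q]. For instance
  ∂afi = fi − ai + af,
  ∂beg = eg − bg + be.
The 27×18 boundary matrix has rank 18 and Smith normal form diag(1,1,1,1,1,1,1,1,1,1,1,1,1,1,1,1,1,2).

Now H_k = ker ∂_k / im ∂_{k+1}, so:

  H_0: rank C_0 − rank ∂_1 = 9 − 8 = 1, and the invariant factors of ∂_1 are all 1, so H_0 ≅ Z.
  H_1: rank ker ∂_1 − rank ∂_2 = (27 − 8) − 18 = 1, and ∂_2 has invariant factor 2 > 1, so H_1 ≅ Z ⊕ Z/2Z.
  H_2: rank ker ∂_2 − rank ∂_3 = (18 − 18) − 0 = 0, and there is no ∂_3, so H_2 ≅ 0.

As a check, the Euler characteristic is 9 − 27 + 18 = 0, which agrees with 1 − 1 + 0 = 0.
(K is a triangulation of the Klein bottle.)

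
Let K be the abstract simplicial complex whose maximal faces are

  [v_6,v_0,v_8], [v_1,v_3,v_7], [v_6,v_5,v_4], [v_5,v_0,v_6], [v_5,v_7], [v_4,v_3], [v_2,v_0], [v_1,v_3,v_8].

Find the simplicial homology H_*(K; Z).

We work with the vertex ordering v_0 < v_1 < v_2 < v_3 < v_4 < v_5 < v_6 < v_7 < v_8. The simplices of K, each written with vertices in increasing order, are:

  0-simplices (9): [v_0], [v_1], [v_2], [v_3], [v_4], [v_5], [v_6], [v_7], [v_8]
  1-simplices (15): (15 of them)
  2-simplices (5): [v_0,v_5,v_6], [v_0,v_6,v_8], [v_1,v_3,v_7], [v_1,v_3,v_8], [v_4,v_5,v_6]

Hence C_0 ≅ Z^9, C_1 ≅ Z^15, C_2 ≅ Z^5.

The boundary map ∂_1: C_1 → C_0 sends each edge [p,q] (with p < q) to q − p. For instance
  ∂[v_0,v_2] = [v_2] − [v_0].
This gives a 9×15 integer matrix of rank 8; reducing to Smith normal form yields diagonal entries (1,1,1,1,1,1,1,1).

∂_2: C_2 → C_1 maps a triangle to the signed sum of its edges. For instance
  ∂[v_0,v_6,v_8] = [v_6,v_8] − [v_0,v_8] + [v_0,v_6],
  ∂[v_4,v_5,v_6] = [v_5,v_6] − [v_4,v_6] + [v_4,v_5].
The resulting 15×5 matrix has rank 5, and its Smith normal form has invariant factors (1,1,1,1,1).

Now H_k = ker ∂_k / im ∂_{k+1}, so:

  H_0: rank C_0 − rank ∂_1 = 9 − 8 = 1, and the invariant factors of ∂_1 are all 1, so H_0 = Z.
  H_1: rank ker ∂_1 − rank ∂_2 = (15 − 8) − 5 = 2, and the invariant factors of ∂_2 are all 1, so H_1 = Z^2.
  H_2: rank ker ∂_2 − rank ∂_3 = (5 − 5) − 0 = 0, and there is no ∂_3, so H_2 = 0.

H_0 = Z,  H_1 = Z^2,  H_2 = 0.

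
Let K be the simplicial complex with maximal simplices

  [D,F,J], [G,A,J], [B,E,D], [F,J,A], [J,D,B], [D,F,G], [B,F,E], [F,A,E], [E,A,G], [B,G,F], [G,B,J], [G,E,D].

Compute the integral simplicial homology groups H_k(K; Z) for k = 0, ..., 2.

H_0 ≅ Z,  H_1 ≅ Z_2,  H_2 = 0.

Fix the vertex order A < B < D < E < F < G < J and write every simplex with vertices in increasing order. Then dim K = 2 and the simplices of K are:

  0-simplices (7): A, B, D, E, F, G, J
  1-simplices (18): AE, AF, AG, AJ, BD, BE, BF, BG, BJ, DE, DF, DG, DJ, EF, EG, FG, FJ, GJ
  2-simplices (12): AEF, AEG, AFJ, AGJ, BDE, BDJ, BEF, BFG, BGJ, DEG, DFG, DFJ

so the chain groups are C_0 ≅ Z^7, C_1 ≅ Z^18, C_2 ≅ Z^12.

Boundary ∂_1: C_1 → C_0 sends each edge [p,q] (with p < q) to q − p. For instance
  ∂DE = E − D.
This gives a 7×18 integer matrix of rank 6; reducing to Smith normal form yields diagonal entries (1,1,1,1,1,1).

∂_2: C_2 → C_1 sends each 2-simplex [p,q,r] to [q,r] − [p,r] + [p,q]. For instance
  ∂DFJ = FJ − DJ + DF,
  ∂AEF = EF − AF + AE.
The resulting 18×12 matrix has rank 12, and its Smith normal form has invariant factors (1,1,1,1,1,1,1,1,1,1,1,2).

Reading off H_k = ker ∂_k / im ∂_{k+1}:

  H_0: rank C_0 − rank ∂_1 = 7 − 6 = 1, and the invariant factors of ∂_1 are all 1, so H_0 ≅ Z.
  H_1: rank ker ∂_1 − rank ∂_2 = (18 − 6) − 12 = 0, and ∂_2 has invariant factor 2 > 1, so H_1 ≅ Z_2.
  H_2: rank ker ∂_2 − rank ∂_3 = (12 − 12) − 0 = 0, and there is no ∂_3, so H_2 ≅ 0.

(K is a triangulation of the real projective plane RP^2.)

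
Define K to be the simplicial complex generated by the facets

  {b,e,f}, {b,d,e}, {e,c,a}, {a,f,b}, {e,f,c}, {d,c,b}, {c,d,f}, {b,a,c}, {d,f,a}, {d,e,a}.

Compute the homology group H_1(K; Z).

We work with the vertex ordering a < b < c < d < e < f. The simplices of K, each written with vertices in increasing order, are:

  0-simplices (6): a, b, c, d, e, f
  1-simplices (15): ab, ac, ad, ae, af, bc, bd, be, bf, cd, ce, cf, de, df, ef
  2-simplices (10): abc, abf, ace, ade, adf, bcd, bde, bef, cdf, cef

so the chain groups are C_0 ≅ Z^6, C_1 ≅ Z^15, C_2 ≅ Z^10.

∂_1: C_1 → C_0 maps an edge to its endpoints' difference, ∂[p,q] = q − p. For instance
  ∂bc = c − b.
The resulting 6×15 matrix has rank 5, and its Smith normal form has invariant factors (1,1,1,1,1).

Boundary ∂_2: C_2 → C_1 acts by ∂[p,q,r] = [q,r] − [p,r] + [p,q]. For instance
  ∂abf = bf − af + ab,
  ∂adf = df − af + ad.
As a 15×10 matrix over Z this has rank 10, with invariant factors (1,1,1,1,1,1,1,1,1,2).

Now H_k = ker ∂_k / im ∂_{k+1}, so:

  H_1: rank ker ∂_1 − rank ∂_2 = (15 − 5) − 10 = 0, and ∂_2 has invariant factor 2 > 1, so H_1 = Z/2.

(K is a triangulation of the real projective plane RP^2.)

H_1 = Z/2.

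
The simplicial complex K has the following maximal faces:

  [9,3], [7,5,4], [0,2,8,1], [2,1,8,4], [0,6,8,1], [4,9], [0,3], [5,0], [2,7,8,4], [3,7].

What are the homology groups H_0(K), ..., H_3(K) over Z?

H_0 ≅ Z,  H_1 ≅ Z^3,  H_2 = 0,  H_3 = 0.

We work with the vertex ordering 0 < 1 < 2 < 3 < 4 < 5 < 6 < 7 < 8 < 9. The simplices of K, each written with vertices in increasing order, are:

  0-simplices (10): [0], [1], [2], [3], [4], [5], [6], [7], [8], [9]
  1-simplices (22): [0,1], [0,2], [0,3], [0,5], [0,6], [0,8], [1,2], [1,4], [1,6], [1,8], [2,4], [2,7], [2,8], [3,7], [3,9], [4,5], [4,7], [4,8], [4,9], [5,7], [6,8], [7,8]
  2-simplices (14): [0,1,2], [0,1,6], [0,1,8], [0,2,8], [0,6,8], [1,2,4], [1,2,8], [1,4,8], [1,6,8], [2,4,7], [2,4,8], [2,7,8], [4,5,7], [4,7,8]
  3-simplices (4): [0,1,2,8], [0,1,6,8], [1,2,4,8], [2,4,7,8]

so the chain groups are C_0 ≅ Z^10, C_1 ≅ Z^22, C_2 ≅ Z^14, C_3 ≅ Z^4.

∂_1: C_1 → C_0 is given by ∂[p,q] = [q] − [p].
As a 10×22 matrix over Z this has rank 9, with invariant factors (1,1,1,1,1,1,1,1,1).

The boundary map ∂_2: C_2 → C_1 maps a triangle to the signed sum of its edges. For instance
  ∂[4,7,8] = [7,8] − [4,8] + [4,7],
  ∂[1,2,4] = [2,4] − [1,4] + [1,2].
As a 22×14 matrix over Z this has rank 10, with invariant factors (1,1,1,1,1,1,1,1,1,1).

∂_3: C_3 → C_2 sends each 3-simplex σ to the alternating sum Σ_i (−1)^i (σ with its i-th vertex removed). For instance
  ∂[1,2,4,8] = [2,4,8] − [1,4,8] + [1,2,8] − [1,2,4],
  ∂[0,1,2,8] = [1,2,8] − [0,2,8] + [0,1,8] − [0,1,2].
The resulting 14×4 matrix has rank 4, and its Smith normal form has invariant factors (1,1,1,1).

Computing H_k = (kernel of ∂_k) / (image of ∂_{k+1}):

  H_0: rank C_0 − rank ∂_1 = 10 − 9 = 1, and the invariant factors of ∂_1 are all 1, so H_0 = Z.
  H_1: rank ker ∂_1 − rank ∂_2 = (22 − 9) − 10 = 3, and the invariant factors of ∂_2 are all 1, so H_1 = Z^3.
  H_2: rank ker ∂_2 − rank ∂_3 = (14 − 10) − 4 = 0, and the invariant factors of ∂_3 are all 1, so H_2 = 0.
  H_3: rank ker ∂_3 − rank ∂_4 = (4 − 4) − 0 = 0, and there is no ∂_4, so H_3 = 0.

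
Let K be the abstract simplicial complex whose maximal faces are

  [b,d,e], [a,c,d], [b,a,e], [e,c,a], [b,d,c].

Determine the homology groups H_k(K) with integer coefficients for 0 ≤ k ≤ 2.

K has 5 vertices, 10 edges, 5 triangles.
rank ∂_0 = 0, rank ∂_1 = 4 ⇒ b_0 = 5 − 0 − 4 = 1; all invariant factors of ∂_1 are 1 so no torsion. So H_0 ≅ Z.
rank ∂_1 = 4, rank ∂_2 = 5 ⇒ b_1 = 10 − 4 − 5 = 1; all invariant factors of ∂_2 are 1 so no torsion. So H_1 ≅ Z.
rank ∂_2 = 5, rank ∂_3 = 0 ⇒ b_2 = 5 − 5 − 0 = 0. So H_2 ≅ 0.

H_0 ≅ Z,  H_1 ≅ Z,  H_2 = 0.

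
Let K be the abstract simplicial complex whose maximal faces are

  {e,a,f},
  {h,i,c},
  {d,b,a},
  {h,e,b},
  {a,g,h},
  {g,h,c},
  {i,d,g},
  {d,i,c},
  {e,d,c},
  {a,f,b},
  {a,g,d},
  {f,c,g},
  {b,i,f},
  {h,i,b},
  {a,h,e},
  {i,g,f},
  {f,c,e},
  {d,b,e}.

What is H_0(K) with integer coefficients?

Fix the vertex order a < b < c < d < e < f < g < h < i and write every simplex with vertices in increasing order. Then dim K = 2 and the simplices of K are:

  0-simplices (9): a, b, c, d, e, f, g, h, i
  1-simplices (27): ab, ad, ae, af, ag, ah, bd, be, bf, bh, bi, cd, ce, cf, cg, ch, ci, de, dg, di, ef, eh, fg, fi, gh, gi, hi
  2-simplices (18): abd, abf, adg, aef, aeh, agh, bde, beh, bfi, bhi, cde, cdi, cef, cfg, cgh, chi, dgi, fgi

Hence C_0 ≅ Z^9, C_1 ≅ Z^27, C_2 ≅ Z^18.

∂_1: C_1 → C_0 maps an edge to its endpoints' difference, ∂[p,q] = q − p. For instance
  ∂be = e − b.
The resulting 9×27 matrix has rank 8, and its Smith normal form has invariant factors (1,1,1,1,1,1,1,1).

∂_2: C_2 → C_1 sends each 2-simplex [p,q,r] to [q,r] − [p,r] + [p,q]. For instance
  ∂aef = ef − af + ae,
  ∂abf = bf − af + ab.
As a 27×18 matrix over Z this has rank 18, with invariant factors (1,1,1,1,1,1,1,1,1,1,1,1,1,1,1,1,1,2).

Computing H_k = (kernel of ∂_k) / (image of ∂_{k+1}):

  H_0: rank C_0 − rank ∂_1 = 9 − 8 = 1, and the invariant factors of ∂_1 are all 1, so H_0 = Z.

(K is a triangulation of the Klein bottle.)

H_0 = Z.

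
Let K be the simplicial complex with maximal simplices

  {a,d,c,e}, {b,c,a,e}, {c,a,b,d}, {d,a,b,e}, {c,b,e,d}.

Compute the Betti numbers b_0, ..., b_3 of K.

Fix the vertex order a < b < c < d < e and write every simplex with vertices in increasing order. Then dim K = 3 and the simplices of K are:

  0-simplices (5): a, b, c, d, e
  1-simplices (10): ab, ac, ad, ae, bc, bd, be, cd, ce, de
  2-simplices (10): abc, abd, abe, acd, ace, ade, bcd, bce, bde, cde
  3-simplices (5): abcd, abce, abde, acde, bcde

Hence C_0 ≅ Z^5, C_1 ≅ Z^10, C_2 ≅ Z^10, C_3 ≅ Z^5.

∂_1: C_1 → C_0 sends each edge [p,q] (with p < q) to q − p.
As a 5×10 matrix over Z this has rank 4, with invariant factors (1,1,1,1).

∂_2: C_2 → C_1 sends each 2-simplex [p,q,r] to [q,r] − [p,r] + [p,q]. For instance
  ∂bce = ce − be + bc,
  ∂abd = bd − ad + ab.
The 10×10 boundary matrix has rank 6 and Smith normal form diag(1,1,1,1,1,1).

Boundary ∂_3: C_3 → C_2 sends each 3-simplex σ to the alternating sum Σ_i (−1)^i (σ with its i-th vertex removed). For instance
  ∂bcde = cde − bde + bce − bcd,
  ∂abce = bce − ace + abe − abc.
As a 10×5 matrix over Z this has rank 4, with invariant factors (1,1,1,1).

Now H_k = ker ∂_k / im ∂_{k+1}, so:

  H_0: rank C_0 − rank ∂_1 = 5 − 4 = 1, and the invariant factors of ∂_1 are all 1, so H_0 ≅ Z.
  H_1: rank ker ∂_1 − rank ∂_2 = (10 − 4) − 6 = 0, and the invariant factors of ∂_2 are all 1, so H_1 ≅ 0.
  H_2: rank ker ∂_2 − rank ∂_3 = (10 − 6) − 4 = 0, and the invariant factors of ∂_3 are all 1, so H_2 ≅ 0.
  H_3: rank ker ∂_3 − rank ∂_4 = (5 − 4) − 0 = 1, and there is no ∂_4, so H_3 ≅ Z.

Hence the Betti numbers are b_0 = 1, b_1 = 0, b_2 = 0, b_3 = 1.

b_0 = 1, b_1 = 0, b_2 = 0, b_3 = 1.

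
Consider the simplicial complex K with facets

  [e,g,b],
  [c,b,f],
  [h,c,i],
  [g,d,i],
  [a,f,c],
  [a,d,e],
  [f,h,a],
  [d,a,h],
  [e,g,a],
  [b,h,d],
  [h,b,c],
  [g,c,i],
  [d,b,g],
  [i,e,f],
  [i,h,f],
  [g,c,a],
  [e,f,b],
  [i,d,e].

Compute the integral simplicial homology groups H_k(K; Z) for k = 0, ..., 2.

K has 9 vertices, 27 edges, 18 triangles.
rank ∂_0 = 0, rank ∂_1 = 8 ⇒ b_0 = 9 − 0 − 8 = 1; all invariant factors of ∂_1 are 1 so no torsion. So H_0 = Z.
rank ∂_1 = 8, rank ∂_2 = 18 ⇒ b_1 = 27 − 8 − 18 = 1; ∂_2 has invariant factor(s) [2] giving torsion. So H_1 = Z ⊕ Z/2.
rank ∂_2 = 18, rank ∂_3 = 0 ⇒ b_2 = 18 − 18 − 0 = 0. So H_2 = 0.

H_0 ≅ Z,  H_1 ≅ Z ⊕ Z/2,  H_2 = 0.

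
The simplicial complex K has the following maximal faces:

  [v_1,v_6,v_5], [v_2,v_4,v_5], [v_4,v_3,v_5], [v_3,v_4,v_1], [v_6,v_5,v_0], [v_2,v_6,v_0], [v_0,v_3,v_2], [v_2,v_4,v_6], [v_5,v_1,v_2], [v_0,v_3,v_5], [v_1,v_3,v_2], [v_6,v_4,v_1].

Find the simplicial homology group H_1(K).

Fix the vertex order v_0 < v_1 < v_2 < v_3 < v_4 < v_5 < v_6 and write every simplex with vertices in increasing order. Then dim K = 2 and the simplices of K are:

  0-simplices (7): [v_0], [v_1], [v_2], [v_3], [v_4], [v_5], [v_6]
  1-simplices (18): (18 of them)
  2-simplices (12): (12 of them)

Hence C_0 ≅ Z^7, C_1 ≅ Z^18, C_2 ≅ Z^12.

The boundary map ∂_1: C_1 → C_0 is given by ∂[p,q] = [q] − [p].
As a 7×18 matrix over Z this has rank 6, with invariant factors (1,1,1,1,1,1).

∂_2: C_2 → C_1 sends each 2-simplex [p,q,r] to [q,r] − [p,r] + [p,q]. For instance
  ∂[v_0,v_2,v_6] = [v_2,v_6] − [v_0,v_6] + [v_0,v_2],
  ∂[v_0,v_3,v_5] = [v_3,v_5] − [v_0,v_5] + [v_0,v_3].
This gives a 18×12 integer matrix of rank 12; reducing to Smith normal form yields diagonal entries (1,1,1,1,1,1,1,1,1,1,1,2).

Now H_k = ker ∂_k / im ∂_{k+1}, so:

  H_1: rank ker ∂_1 − rank ∂_2 = (18 − 6) − 12 = 0, and ∂_2 has invariant factor 2 > 1, so H_1 = Z/2.

H_1 = Z/2.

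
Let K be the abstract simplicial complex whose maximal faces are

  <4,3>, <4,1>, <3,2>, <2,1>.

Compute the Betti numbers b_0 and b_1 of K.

We work with the vertex ordering 1 < 2 < 3 < 4. The simplices of K, each written with vertices in increasing order, are:

  0-simplices (4): [1], [2], [3], [4]
  1-simplices (4): [1,2], [1,4], [2,3], [3,4]

Hence C_0 ≅ Z^4, C_1 ≅ Z^4.

∂_1: C_1 → C_0 is given by ∂[p,q] = [q] − [p]. For instance
  ∂[1,2] = [2] − [1].
The resulting 4×4 matrix has rank 3, and its Smith normal form has invariant factors (1,1,1).

Reading off H_k = ker ∂_k / im ∂_{k+1}:

  H_0: rank C_0 − rank ∂_1 = 4 − 3 = 1, and the invariant factors of ∂_1 are all 1, so H_0 = Z.
  H_1: rank ker ∂_1 − rank ∂_2 = (4 − 3) − 0 = 1, and there is no ∂_2, so H_1 = Z.

Hence the Betti numbers are b_0 = 1, b_1 = 1.

b_0 = 1, b_1 = 1.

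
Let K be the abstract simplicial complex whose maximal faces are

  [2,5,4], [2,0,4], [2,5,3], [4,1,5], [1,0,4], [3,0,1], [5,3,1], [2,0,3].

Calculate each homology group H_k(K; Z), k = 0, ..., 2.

We work with the vertex ordering 0 < 1 < 2 < 3 < 4 < 5. The simplices of K, each written with vertices in increasing order, are:

  0-simplices (6): [0], [1], [2], [3], [4], [5]
  1-simplices (12): [0,1], [0,2], [0,3], [0,4], [1,3], [1,4], [1,5], [2,3], [2,4], [2,5], [3,5], [4,5]
  2-simplices (8): [0,1,3], [0,1,4], [0,2,3], [0,2,4], [1,3,5], [1,4,5], [2,3,5], [2,4,5]

Hence C_0 ≅ Z^6, C_1 ≅ Z^12, C_2 ≅ Z^8.

Boundary ∂_1: C_1 → C_0 sends each edge [p,q] (with p < q) to q − p. For instance
  ∂[1,4] = [4] − [1].
The 6×12 boundary matrix has rank 5 and Smith normal form diag(1,1,1,1,1).

∂_2: C_2 → C_1 acts by ∂[p,q,r] = [q,r] − [p,r] + [p,q]. For instance
  ∂[0,2,4] = [2,4] − [0,4] + [0,2],
  ∂[2,4,5] = [4,5] − [2,5] + [2,4].
This gives a 12×8 integer matrix of rank 7; reducing to Smith normal form yields diagonal entries (1,1,1,1,1,1,1).

From H_k ≅ ker(∂_k) / im(∂_{k+1}) we obtain:

  H_0: rank C_0 − rank ∂_1 = 6 − 5 = 1, and the invariant factors of ∂_1 are all 1, so H_0 = Z.
  H_1: rank ker ∂_1 − rank ∂_2 = (12 − 5) − 7 = 0, and the invariant factors of ∂_2 are all 1, so H_1 = 0.
  H_2: rank ker ∂_2 − rank ∂_3 = (8 − 7) − 0 = 1, and there is no ∂_3, so H_2 = Z.

As a check, the Euler characteristic is 6 − 12 + 8 = 2, which agrees with 1 − 0 + 1 = 2.

H_0 ≅ Z,  H_1 = 0,  H_2 ≅ Z.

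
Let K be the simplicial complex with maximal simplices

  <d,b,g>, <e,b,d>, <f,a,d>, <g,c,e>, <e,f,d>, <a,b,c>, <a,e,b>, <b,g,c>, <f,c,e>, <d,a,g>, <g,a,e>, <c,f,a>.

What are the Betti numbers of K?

b_0 = 1, b_1 = 0, b_2 = 0.

K has 7 vertices, 18 edges, 12 triangles.
rank ∂_0 = 0, rank ∂_1 = 6 ⇒ b_0 = 7 − 0 − 6 = 1; all invariant factors of ∂_1 are 1 so no torsion. So H_0 ≅ Z.
rank ∂_1 = 6, rank ∂_2 = 12 ⇒ b_1 = 18 − 6 − 12 = 0; ∂_2 has invariant factor(s) [2] giving torsion. So H_1 ≅ Z/2.
rank ∂_2 = 12, rank ∂_3 = 0 ⇒ b_2 = 12 − 12 − 0 = 0. So H_2 ≅ 0.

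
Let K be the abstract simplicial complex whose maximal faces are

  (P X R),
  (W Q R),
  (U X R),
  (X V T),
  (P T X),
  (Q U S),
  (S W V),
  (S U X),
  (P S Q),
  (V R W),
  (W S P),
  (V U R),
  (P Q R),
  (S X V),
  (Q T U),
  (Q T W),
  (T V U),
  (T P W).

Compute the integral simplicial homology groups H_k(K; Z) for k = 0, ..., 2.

H_0 = Z,  H_1 = Z × Z/2,  H_2 = 0.

Take the total order P < Q < R < S < T < U < V < W < X on the vertex set. Then K (dimension 2) consists of the simplices:

  0-simplices (9): P, Q, R, S, T, U, V, W, X
  1-simplices (27): PQ, PR, PS, PT, PW, PX, QR, QS, QT, QU, QW, RU, RV, RW, RX, SU, SV, SW, SX, TU, TV, TW, TX, UV, UX, VW, VX
  2-simplices (18): PQR, PQS, PRX, PSW, PTW, PTX, QRW, QSU, QTU, QTW, RUV, RUX, RVW, SUX, SVW, SVX, TUV, TVX

so the chain groups are C_0 ≅ Z^9, C_1 ≅ Z^27, C_2 ≅ Z^18.

The boundary map ∂_1: C_1 → C_0 is given by ∂[p,q] = [q] − [p].
The 9×27 boundary matrix has rank 8 and Smith normal form diag(1,1,1,1,1,1,1,1).

Boundary ∂_2: C_2 → C_1 maps a triangle to the signed sum of its edges. For instance
  ∂PSW = SW − PW + PS,
  ∂TUV = UV − TV + TU.
The 27×18 boundary matrix has rank 18 and Smith normal form diag(1,1,1,1,1,1,1,1,1,1,1,1,1,1,1,1,1,2).

Now H_k = ker ∂_k / im ∂_{k+1}, so:

  H_0: rank C_0 − rank ∂_1 = 9 − 8 = 1, and the invariant factors of ∂_1 are all 1, so H_0 = Z.
  H_1: rank ker ∂_1 − rank ∂_2 = (27 − 8) − 18 = 1, and ∂_2 has invariant factor 2 > 1, so H_1 = Z × Z/2.
  H_2: rank ker ∂_2 − rank ∂_3 = (18 − 18) − 0 = 0, and there is no ∂_3, so H_2 = 0.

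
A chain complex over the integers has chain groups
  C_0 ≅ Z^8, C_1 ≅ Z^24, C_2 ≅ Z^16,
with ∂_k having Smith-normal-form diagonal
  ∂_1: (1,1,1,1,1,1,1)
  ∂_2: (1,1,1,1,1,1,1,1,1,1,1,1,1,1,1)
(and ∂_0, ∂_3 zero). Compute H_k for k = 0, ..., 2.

H_0 ≅ Z,  H_1 ≅ Z^2,  H_2 ≅ Z.

H_0: b_0 = 8 − 0 − 7 = 1; torsion from ∂_1 factors > 1: none. So H_0 ≅ Z.
H_1: b_1 = 24 − 7 − 15 = 2; torsion from ∂_2 factors > 1: none. So H_1 ≅ Z^2.
H_2: b_2 = 16 − 15 − 0 = 1; torsion from ∂_3 factors > 1: none. So H_2 ≅ Z.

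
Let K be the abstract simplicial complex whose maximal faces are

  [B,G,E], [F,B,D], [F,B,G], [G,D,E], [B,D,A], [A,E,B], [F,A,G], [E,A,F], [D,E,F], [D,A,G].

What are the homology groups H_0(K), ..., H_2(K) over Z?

Order the vertices as A < B < D < E < F < G. Listing each simplex with vertices in this order, K has dimension 2 with simplices:

  0-simplices (6): A, B, D, E, F, G
  1-simplices (15): AB, AD, AE, AF, AG, BD, BE, BF, BG, DE, DF, DG, EF, EG, FG
  2-simplices (10): ABD, ABE, ADG, AEF, AFG, BDF, BEG, BFG, DEF, DEG

giving chain groups C_0 ≅ Z^6, C_1 ≅ Z^15, C_2 ≅ Z^10.

Boundary ∂_1: C_1 → C_0 sends each edge [p,q] (with p < q) to q − p. For instance
  ∂BF = F − B.
The 6×15 boundary matrix has rank 5 and Smith normal form diag(1,1,1,1,1).

∂_2: C_2 → C_1 maps a triangle to the signed sum of its edges. For instance
  ∂DEG = EG − DG + DE,
  ∂AEF = EF − AF + AE.
This gives a 15×10 integer matrix of rank 10; reducing to Smith normal form yields diagonal entries (1,1,1,1,1,1,1,1,1,2).

From H_k ≅ ker(∂_k) / im(∂_{k+1}) we obtain:

  H_0: rank C_0 − rank ∂_1 = 6 − 5 = 1, and the invariant factors of ∂_1 are all 1, so H_0 = Z.
  H_1: rank ker ∂_1 − rank ∂_2 = (15 − 5) − 10 = 0, and ∂_2 has invariant factor 2 > 1, so H_1 = Z/2.
  H_2: rank ker ∂_2 − rank ∂_3 = (10 − 10) − 0 = 0, and there is no ∂_3, so H_2 = 0.

As a check, the Euler characteristic is 6 − 15 + 10 = 1, which agrees with 1 − 0 + 0 = 1.

H_0 = Z,  H_1 = Z/2,  H_2 = 0.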